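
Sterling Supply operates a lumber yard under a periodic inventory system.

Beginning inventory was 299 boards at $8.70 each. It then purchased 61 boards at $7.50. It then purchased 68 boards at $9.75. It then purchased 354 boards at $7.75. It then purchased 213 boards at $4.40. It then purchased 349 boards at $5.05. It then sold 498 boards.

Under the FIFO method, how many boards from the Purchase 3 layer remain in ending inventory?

284

Sale 1 (498) [FIFO — oldest first]: 299 @ $8.70 + 61 @ $7.50 + 68 @ $9.75 + 70 @ $7.75 = $4,264.30
Ending inventory: 284 @ $7.75 + 213 @ $4.40 + 349 @ $5.05 = $4,900.65
Check: goods available $9,164.95 = COGS $4,264.30 + ending $4,900.65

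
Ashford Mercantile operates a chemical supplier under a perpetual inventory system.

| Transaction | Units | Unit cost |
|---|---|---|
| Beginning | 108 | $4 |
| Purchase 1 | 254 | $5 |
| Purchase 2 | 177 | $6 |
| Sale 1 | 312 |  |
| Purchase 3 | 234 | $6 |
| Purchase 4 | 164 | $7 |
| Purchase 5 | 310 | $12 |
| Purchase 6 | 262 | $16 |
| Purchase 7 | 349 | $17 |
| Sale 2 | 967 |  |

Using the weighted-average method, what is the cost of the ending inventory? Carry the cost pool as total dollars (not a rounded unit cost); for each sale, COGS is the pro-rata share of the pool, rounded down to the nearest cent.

Ending inventory = $6,576.88

After Beginning: 108 on hand, pool $432.00 (≈ $4.0000 each)
After Purchase 1: 362 on hand, pool $1,702.00 (≈ $4.7017 each)
After Purchase 2: 539 on hand, pool $2,764.00 (≈ $5.1280 each)
Sale 1, sell 312: 312/539 × $2,764.00 → $1,599.94
After Purchase 3: 461 on hand, pool $2,568.06 (≈ $5.5706 each)
After Purchase 4: 625 on hand, pool $3,716.06 (≈ $5.9457 each)
After Purchase 5: 935 on hand, pool $7,436.06 (≈ $7.9530 each)
After Purchase 6: 1197 on hand, pool $11,628.06 (≈ $9.7143 each)
After Purchase 7: 1546 on hand, pool $17,561.06 (≈ $11.3590 each)
Sale 2, sell 967: 967/1546 × $17,561.06 → $10,984.18
Total COGS = $1,599.94 + $10,984.18 = $12,584.12
Ending inventory (cost pool remaining) = $6,576.88
Check: goods available $19,161.00 = COGS $12,584.12 + ending $6,576.88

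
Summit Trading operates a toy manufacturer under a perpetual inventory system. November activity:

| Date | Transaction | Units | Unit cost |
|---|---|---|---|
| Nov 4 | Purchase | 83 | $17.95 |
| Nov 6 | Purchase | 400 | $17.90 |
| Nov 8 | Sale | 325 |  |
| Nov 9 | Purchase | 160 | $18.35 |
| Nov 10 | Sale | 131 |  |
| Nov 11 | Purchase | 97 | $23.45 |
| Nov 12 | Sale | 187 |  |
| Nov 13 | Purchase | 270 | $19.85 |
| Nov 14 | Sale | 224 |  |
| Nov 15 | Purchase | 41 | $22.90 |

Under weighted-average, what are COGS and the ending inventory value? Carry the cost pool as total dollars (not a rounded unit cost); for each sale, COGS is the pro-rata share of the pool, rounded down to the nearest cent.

After Nov 4: 83 on hand, pool $1,489.85 (≈ $17.9500 each)
After Nov 6: 483 on hand, pool $8,649.85 (≈ $17.9086 each)
Nov 8, sell 325: 325/483 × $8,649.85 → $5,820.29
After Nov 9: 318 on hand, pool $5,765.56 (≈ $18.1307 each)
Nov 10, sell 131: 131/318 × $5,765.56 → $2,375.12
After Nov 11: 284 on hand, pool $5,665.09 (≈ $19.9475 each)
Nov 12, sell 187: 187/284 × $5,665.09 → $3,730.18
After Nov 13: 367 on hand, pool $7,294.41 (≈ $19.8758 each)
Nov 14, sell 224: 224/367 × $7,294.41 → $4,452.17
After Nov 15: 184 on hand, pool $3,781.14 (≈ $20.5497 each)
Total COGS = $5,820.29 + $2,375.12 + $3,730.18 + $4,452.17 = $16,377.76
Ending inventory (cost pool remaining) = $3,781.14
Check: goods available $20,158.90 = COGS $16,377.76 + ending $3,781.14

COGS = $16,377.76; ending inventory = $3,781.14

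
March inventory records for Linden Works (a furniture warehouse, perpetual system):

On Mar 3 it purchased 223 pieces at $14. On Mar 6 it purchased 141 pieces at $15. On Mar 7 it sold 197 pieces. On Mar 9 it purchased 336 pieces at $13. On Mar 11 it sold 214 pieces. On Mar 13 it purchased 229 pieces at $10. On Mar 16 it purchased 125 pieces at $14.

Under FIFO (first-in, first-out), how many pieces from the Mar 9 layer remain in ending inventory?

Mar 7, 197 sold [FIFO — oldest first]: 197 @ $14 = $2,758
Mar 11, 214 sold [FIFO — oldest first]: 26 @ $14 + 141 @ $15 + 47 @ $13 = $3,090
Total COGS = $2,758 + $3,090 = $5,848
Ending inventory: 289 @ $13 + 229 @ $10 + 125 @ $14 = $7,797
Check: goods available $13,645 = COGS $5,848 + ending $7,797

289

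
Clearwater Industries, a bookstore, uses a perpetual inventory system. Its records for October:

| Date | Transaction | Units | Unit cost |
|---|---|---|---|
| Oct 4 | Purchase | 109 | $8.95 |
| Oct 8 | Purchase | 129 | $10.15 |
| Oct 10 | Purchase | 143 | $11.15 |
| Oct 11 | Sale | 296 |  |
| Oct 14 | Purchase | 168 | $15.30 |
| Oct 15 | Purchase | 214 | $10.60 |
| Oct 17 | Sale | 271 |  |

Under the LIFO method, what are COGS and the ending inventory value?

COGS = $6,259.10; ending inventory = $2,459.05

Oct 11, 296 sold [LIFO — newest first]: 143 @ $11.15 + 129 @ $10.15 + 24 @ $8.95 = $3,118.60
Oct 17, 271 sold [LIFO — newest first]: 214 @ $10.60 + 57 @ $15.30 = $3,140.50
Total COGS = $3,118.60 + $3,140.50 = $6,259.10
Ending inventory: 85 @ $8.95 + 111 @ $15.30 = $2,459.05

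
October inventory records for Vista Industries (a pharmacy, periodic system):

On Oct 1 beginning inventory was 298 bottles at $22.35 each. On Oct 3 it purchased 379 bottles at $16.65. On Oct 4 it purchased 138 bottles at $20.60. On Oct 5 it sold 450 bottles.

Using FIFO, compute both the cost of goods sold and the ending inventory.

COGS = $9,191.10; ending inventory = $6,622.35

Oct 5, 450 sold [FIFO — oldest first]: 298 @ $22.35 + 152 @ $16.65 = $9,191.10
Ending inventory: 227 @ $16.65 + 138 @ $20.60 = $6,622.35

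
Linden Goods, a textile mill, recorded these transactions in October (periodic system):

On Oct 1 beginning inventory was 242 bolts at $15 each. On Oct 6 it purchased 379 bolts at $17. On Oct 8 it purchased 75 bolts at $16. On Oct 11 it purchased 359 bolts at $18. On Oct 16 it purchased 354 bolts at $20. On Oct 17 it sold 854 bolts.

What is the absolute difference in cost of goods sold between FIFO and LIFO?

$1,747

FIFO COGS: 242 @ $15 + 379 @ $17 + 75 @ $16 + 158 @ $18 = $14,117
LIFO COGS: 354 @ $20 + 359 @ $18 + 75 @ $16 + 66 @ $17 = $15,864
Difference = |$14,117 − $15,864| = $1,747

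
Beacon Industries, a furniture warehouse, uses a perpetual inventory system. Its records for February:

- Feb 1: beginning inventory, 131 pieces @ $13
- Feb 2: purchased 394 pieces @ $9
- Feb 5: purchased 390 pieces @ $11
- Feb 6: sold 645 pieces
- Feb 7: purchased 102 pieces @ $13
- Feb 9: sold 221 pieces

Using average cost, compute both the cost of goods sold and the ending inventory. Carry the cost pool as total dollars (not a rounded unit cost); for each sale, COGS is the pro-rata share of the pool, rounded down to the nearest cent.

After Feb 1: 131 on hand, pool $1,703.00 (≈ $13.0000 each)
After Feb 2: 525 on hand, pool $5,249.00 (≈ $9.9981 each)
After Feb 5: 915 on hand, pool $9,539.00 (≈ $10.4251 each)
Feb 6, sell 645: 645/915 × $9,539.00 → $6,724.21
After Feb 7: 372 on hand, pool $4,140.79 (≈ $11.1312 each)
Feb 9, sell 221: 221/372 × $4,140.79 → $2,459.98
Total COGS = $6,724.21 + $2,459.98 = $9,184.19
Ending inventory (cost pool remaining) = $1,680.81

COGS = $9,184.19; ending inventory = $1,680.81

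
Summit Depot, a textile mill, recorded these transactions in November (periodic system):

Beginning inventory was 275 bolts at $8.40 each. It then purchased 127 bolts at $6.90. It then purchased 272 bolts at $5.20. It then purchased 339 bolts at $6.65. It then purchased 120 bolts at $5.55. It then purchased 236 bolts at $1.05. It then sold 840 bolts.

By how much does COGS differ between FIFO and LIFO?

$1,782.45

FIFO COGS: 275 @ $8.40 + 127 @ $6.90 + 272 @ $5.20 + 166 @ $6.65 = $5,704.60
LIFO COGS: 236 @ $1.05 + 120 @ $5.55 + 339 @ $6.65 + 145 @ $5.20 = $3,922.15
Difference = |$5,704.60 − $3,922.15| = $1,782.45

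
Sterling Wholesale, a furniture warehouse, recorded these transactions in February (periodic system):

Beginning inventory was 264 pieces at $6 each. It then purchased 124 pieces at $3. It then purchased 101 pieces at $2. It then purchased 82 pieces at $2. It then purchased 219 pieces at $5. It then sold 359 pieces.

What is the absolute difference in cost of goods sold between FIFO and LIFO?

FIFO COGS: 264 @ $6 + 95 @ $3 = $1,869
LIFO COGS: 219 @ $5 + 82 @ $2 + 58 @ $2 = $1,375
Difference = |$1,869 − $1,375| = $494

$494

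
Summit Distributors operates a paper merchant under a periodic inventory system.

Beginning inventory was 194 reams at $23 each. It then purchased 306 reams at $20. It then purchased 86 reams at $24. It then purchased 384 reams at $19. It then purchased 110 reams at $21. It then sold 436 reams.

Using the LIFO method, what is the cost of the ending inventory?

Ending inventory = $13,748

Sale 1 (436) [LIFO — newest first]: 110 @ $21 + 326 @ $19 = $8,504
Ending inventory: 194 @ $23 + 306 @ $20 + 86 @ $24 + 58 @ $19 = $13,748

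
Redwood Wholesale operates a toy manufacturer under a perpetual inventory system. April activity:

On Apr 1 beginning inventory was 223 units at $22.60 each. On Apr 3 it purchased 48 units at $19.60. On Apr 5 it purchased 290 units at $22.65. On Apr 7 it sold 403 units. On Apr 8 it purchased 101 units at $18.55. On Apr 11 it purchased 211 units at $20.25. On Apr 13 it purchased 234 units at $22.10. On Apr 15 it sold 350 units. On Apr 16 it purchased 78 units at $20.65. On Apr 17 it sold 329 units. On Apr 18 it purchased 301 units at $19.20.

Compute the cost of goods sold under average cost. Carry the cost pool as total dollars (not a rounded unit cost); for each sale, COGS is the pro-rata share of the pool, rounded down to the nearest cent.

After Apr 1: 223 on hand, pool $5,039.80 (≈ $22.6000 each)
After Apr 3: 271 on hand, pool $5,980.60 (≈ $22.0686 each)
After Apr 5: 561 on hand, pool $12,549.10 (≈ $22.3692 each)
Apr 7, sell 403: 403/561 × $12,549.10 → $9,014.77
After Apr 8: 259 on hand, pool $5,407.88 (≈ $20.8798 each)
After Apr 11: 470 on hand, pool $9,680.63 (≈ $20.5971 each)
After Apr 13: 704 on hand, pool $14,852.03 (≈ $21.0966 each)
Apr 15, sell 350: 350/704 × $14,852.03 → $7,383.82
After Apr 16: 432 on hand, pool $9,078.91 (≈ $21.0160 each)
Apr 17, sell 329: 329/432 × $9,078.91 → $6,914.26
After Apr 18: 404 on hand, pool $7,943.85 (≈ $19.6630 each)
Total COGS = $9,014.77 + $7,383.82 + $6,914.26 = $23,312.85
Ending inventory (cost pool remaining) = $7,943.85

COGS = $23,312.85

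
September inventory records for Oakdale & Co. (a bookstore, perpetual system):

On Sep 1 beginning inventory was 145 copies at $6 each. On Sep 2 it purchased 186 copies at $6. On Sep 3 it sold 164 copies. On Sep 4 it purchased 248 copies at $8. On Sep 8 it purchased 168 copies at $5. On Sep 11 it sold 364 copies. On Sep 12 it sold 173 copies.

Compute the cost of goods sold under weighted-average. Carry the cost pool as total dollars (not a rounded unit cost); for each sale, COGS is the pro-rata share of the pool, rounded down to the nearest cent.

COGS = $4,508.11

After Sep 1: 145 on hand, pool $870.00 (≈ $6.0000 each)
After Sep 2: 331 on hand, pool $1,986.00 (≈ $6.0000 each)
Sep 3, sell 164: 164/331 × $1,986.00 → $984.00
After Sep 4: 415 on hand, pool $2,986.00 (≈ $7.1952 each)
After Sep 8: 583 on hand, pool $3,826.00 (≈ $6.5626 each)
Sep 11, sell 364: 364/583 × $3,826.00 → $2,388.78
Sep 12, sell 173: 173/219 × $1,437.22 → $1,135.33
Total COGS = $984.00 + $2,388.78 + $1,135.33 = $4,508.11
Ending inventory (cost pool remaining) = $301.89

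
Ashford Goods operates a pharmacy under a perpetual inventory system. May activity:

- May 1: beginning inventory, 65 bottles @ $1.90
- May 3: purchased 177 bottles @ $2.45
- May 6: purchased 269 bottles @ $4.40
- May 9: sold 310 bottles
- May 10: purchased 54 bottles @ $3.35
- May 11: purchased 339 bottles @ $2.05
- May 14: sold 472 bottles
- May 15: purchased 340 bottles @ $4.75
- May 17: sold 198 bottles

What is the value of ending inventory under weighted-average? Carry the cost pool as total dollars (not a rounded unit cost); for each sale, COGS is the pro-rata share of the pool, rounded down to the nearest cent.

After May 1: 65 on hand, pool $123.50 (≈ $1.9000 each)
After May 3: 242 on hand, pool $557.15 (≈ $2.3023 each)
After May 6: 511 on hand, pool $1,740.75 (≈ $3.4066 each)
May 9, sell 310: 310/511 × $1,740.75 → $1,056.03
After May 10: 255 on hand, pool $865.62 (≈ $3.3946 each)
After May 11: 594 on hand, pool $1,560.57 (≈ $2.6272 each)
May 14, sell 472: 472/594 × $1,560.57 → $1,240.04
After May 15: 462 on hand, pool $1,935.53 (≈ $4.1895 each)
May 17, sell 198: 198/462 × $1,935.53 → $829.51
Total COGS = $1,056.03 + $1,240.04 + $829.51 = $3,125.58
Ending inventory (cost pool remaining) = $1,106.02

Ending inventory = $1,106.02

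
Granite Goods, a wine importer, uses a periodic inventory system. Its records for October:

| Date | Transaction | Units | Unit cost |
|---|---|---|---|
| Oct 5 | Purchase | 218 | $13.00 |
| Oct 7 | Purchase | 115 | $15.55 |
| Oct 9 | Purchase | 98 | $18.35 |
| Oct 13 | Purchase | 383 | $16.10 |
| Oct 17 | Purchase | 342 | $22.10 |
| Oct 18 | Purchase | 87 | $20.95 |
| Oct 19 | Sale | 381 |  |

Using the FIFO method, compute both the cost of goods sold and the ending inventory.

Oct 19, 381 sold [FIFO — oldest first]: 218 @ $13.00 + 115 @ $15.55 + 48 @ $18.35 = $5,503.05
Ending inventory: 50 @ $18.35 + 383 @ $16.10 + 342 @ $22.10 + 87 @ $20.95 = $16,464.65
Check: goods available $21,967.70 = COGS $5,503.05 + ending $16,464.65

COGS = $5,503.05; ending inventory = $16,464.65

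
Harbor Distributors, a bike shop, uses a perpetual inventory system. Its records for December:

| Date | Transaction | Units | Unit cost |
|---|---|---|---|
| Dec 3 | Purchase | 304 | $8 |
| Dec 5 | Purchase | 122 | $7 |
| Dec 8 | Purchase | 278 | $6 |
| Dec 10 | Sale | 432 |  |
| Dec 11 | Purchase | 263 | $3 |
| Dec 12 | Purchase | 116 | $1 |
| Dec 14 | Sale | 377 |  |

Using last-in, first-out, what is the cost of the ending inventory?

Dec 10, 432 sold [LIFO — newest first]: 278 @ $6 + 122 @ $7 + 32 @ $8 = $2,778
Dec 14, 377 sold [LIFO — newest first]: 116 @ $1 + 261 @ $3 = $899
Total COGS = $2,778 + $899 = $3,677
Ending inventory: 272 @ $8 + 2 @ $3 = $2,182
Check: goods available $5,859 = COGS $3,677 + ending $2,182

Ending inventory = $2,182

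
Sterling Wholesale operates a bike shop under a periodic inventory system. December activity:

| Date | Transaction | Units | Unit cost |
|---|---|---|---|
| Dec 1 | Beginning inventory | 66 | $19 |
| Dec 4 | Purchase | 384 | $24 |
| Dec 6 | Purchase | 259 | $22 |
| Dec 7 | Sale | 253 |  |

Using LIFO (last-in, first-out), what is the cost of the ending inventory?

Ending inventory = $10,602

Dec 7, 253 sold [LIFO — newest first]: 253 @ $22 = $5,566
Ending inventory: 66 @ $19 + 384 @ $24 + 6 @ $22 = $10,602
Check: goods available $16,168 = COGS $5,566 + ending $10,602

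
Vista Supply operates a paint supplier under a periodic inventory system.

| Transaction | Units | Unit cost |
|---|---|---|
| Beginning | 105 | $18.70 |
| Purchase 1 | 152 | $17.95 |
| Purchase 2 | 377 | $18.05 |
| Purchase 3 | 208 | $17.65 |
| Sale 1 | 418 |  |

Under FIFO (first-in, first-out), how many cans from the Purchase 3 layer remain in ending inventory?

Sale 1 (418) [FIFO — oldest first]: 105 @ $18.70 + 152 @ $17.95 + 161 @ $18.05 = $7,597.95
Ending inventory: 216 @ $18.05 + 208 @ $17.65 = $7,570.00

208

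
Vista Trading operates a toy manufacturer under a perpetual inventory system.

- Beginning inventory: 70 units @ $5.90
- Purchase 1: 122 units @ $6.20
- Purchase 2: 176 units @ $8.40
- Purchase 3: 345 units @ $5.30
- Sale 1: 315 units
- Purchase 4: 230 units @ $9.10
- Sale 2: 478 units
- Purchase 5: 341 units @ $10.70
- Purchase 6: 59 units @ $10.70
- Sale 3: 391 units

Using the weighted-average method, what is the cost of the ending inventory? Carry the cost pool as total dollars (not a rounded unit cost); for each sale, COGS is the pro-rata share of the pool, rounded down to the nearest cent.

After Beginning: 70 on hand, pool $413.00 (≈ $5.9000 each)
After Purchase 1: 192 on hand, pool $1,169.40 (≈ $6.0906 each)
After Purchase 2: 368 on hand, pool $2,647.80 (≈ $7.1951 each)
After Purchase 3: 713 on hand, pool $4,476.30 (≈ $6.2781 each)
Sale 1, sell 315: 315/713 × $4,476.30 → $1,977.60
After Purchase 4: 628 on hand, pool $4,591.70 (≈ $7.3116 each)
Sale 2, sell 478: 478/628 × $4,591.70 → $3,494.95
After Purchase 5: 491 on hand, pool $4,745.45 (≈ $9.6649 each)
After Purchase 6: 550 on hand, pool $5,376.75 (≈ $9.7759 each)
Sale 3, sell 391: 391/550 × $5,376.75 → $3,822.38
Total COGS = $1,977.60 + $3,494.95 + $3,822.38 = $9,294.93
Ending inventory (cost pool remaining) = $1,554.37
Check: goods available $10,849.30 = COGS $9,294.93 + ending $1,554.37

Ending inventory = $1,554.37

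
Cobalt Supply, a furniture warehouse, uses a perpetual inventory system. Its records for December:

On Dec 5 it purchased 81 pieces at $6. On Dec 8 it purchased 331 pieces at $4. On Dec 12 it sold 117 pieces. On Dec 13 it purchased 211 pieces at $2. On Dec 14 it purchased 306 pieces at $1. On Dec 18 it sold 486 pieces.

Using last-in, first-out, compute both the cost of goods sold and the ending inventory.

Dec 12, 117 sold [LIFO — newest first]: 117 @ $4 = $468
Dec 18, 486 sold [LIFO — newest first]: 306 @ $1 + 180 @ $2 = $666
Total COGS = $468 + $666 = $1,134
Ending inventory: 81 @ $6 + 214 @ $4 + 31 @ $2 = $1,404
Check: goods available $2,538 = COGS $1,134 + ending $1,404

COGS = $1,134; ending inventory = $1,404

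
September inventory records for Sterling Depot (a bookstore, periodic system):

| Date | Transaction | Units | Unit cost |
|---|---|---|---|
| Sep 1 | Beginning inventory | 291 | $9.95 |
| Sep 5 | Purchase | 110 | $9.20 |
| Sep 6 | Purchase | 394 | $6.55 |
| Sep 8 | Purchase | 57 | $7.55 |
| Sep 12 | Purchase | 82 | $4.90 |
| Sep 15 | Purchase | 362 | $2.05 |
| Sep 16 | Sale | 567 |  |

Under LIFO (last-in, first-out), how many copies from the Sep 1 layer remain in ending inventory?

Sep 16, 567 sold [LIFO — newest first]: 362 @ $2.05 + 82 @ $4.90 + 57 @ $7.55 + 66 @ $6.55 = $2,006.55
Ending inventory: 291 @ $9.95 + 110 @ $9.20 + 328 @ $6.55 = $6,055.85
Check: goods available $8,062.40 = COGS $2,006.55 + ending $6,055.85

291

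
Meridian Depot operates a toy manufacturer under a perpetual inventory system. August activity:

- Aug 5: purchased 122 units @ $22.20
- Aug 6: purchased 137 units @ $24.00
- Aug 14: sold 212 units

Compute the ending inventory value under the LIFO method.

Aug 14, 212 sold [LIFO — newest first]: 137 @ $24.00 + 75 @ $22.20 = $4,953.00
Ending inventory: 47 @ $22.20 = $1,043.40
Check: goods available $5,996.40 = COGS $4,953.00 + ending $1,043.40

Ending inventory = $1,043.40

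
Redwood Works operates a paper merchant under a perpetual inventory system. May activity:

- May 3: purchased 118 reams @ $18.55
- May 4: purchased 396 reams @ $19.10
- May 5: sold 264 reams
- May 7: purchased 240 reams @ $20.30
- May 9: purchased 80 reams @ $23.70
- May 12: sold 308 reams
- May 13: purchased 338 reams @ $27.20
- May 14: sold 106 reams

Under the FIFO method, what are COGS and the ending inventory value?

COGS = $13,081.70; ending inventory = $12,632.40

May 5, 264 sold [FIFO — oldest first]: 118 @ $18.55 + 146 @ $19.10 = $4,977.50
May 12, 308 sold [FIFO — oldest first]: 250 @ $19.10 + 58 @ $20.30 = $5,952.40
May 14, 106 sold [FIFO — oldest first]: 106 @ $20.30 = $2,151.80
Total COGS = $4,977.50 + $5,952.40 + $2,151.80 = $13,081.70
Ending inventory: 76 @ $20.30 + 80 @ $23.70 + 338 @ $27.20 = $12,632.40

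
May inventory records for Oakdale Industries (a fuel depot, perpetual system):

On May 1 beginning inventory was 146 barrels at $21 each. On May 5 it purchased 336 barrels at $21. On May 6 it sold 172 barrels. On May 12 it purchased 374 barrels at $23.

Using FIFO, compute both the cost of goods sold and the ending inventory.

COGS = $3,612; ending inventory = $15,112

May 6, 172 sold [FIFO — oldest first]: 146 @ $21 + 26 @ $21 = $3,612
Ending inventory: 310 @ $21 + 374 @ $23 = $15,112
Check: goods available $18,724 = COGS $3,612 + ending $15,112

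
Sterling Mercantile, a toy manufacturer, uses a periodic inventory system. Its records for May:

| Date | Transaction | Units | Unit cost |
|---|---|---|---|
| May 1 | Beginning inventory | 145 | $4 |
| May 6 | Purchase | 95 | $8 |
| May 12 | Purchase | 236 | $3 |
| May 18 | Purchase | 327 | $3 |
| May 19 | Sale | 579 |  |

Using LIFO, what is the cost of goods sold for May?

COGS = $1,817

May 19, 579 sold [LIFO — newest first]: 327 @ $3 + 236 @ $3 + 16 @ $8 = $1,817
Ending inventory: 145 @ $4 + 79 @ $8 = $1,212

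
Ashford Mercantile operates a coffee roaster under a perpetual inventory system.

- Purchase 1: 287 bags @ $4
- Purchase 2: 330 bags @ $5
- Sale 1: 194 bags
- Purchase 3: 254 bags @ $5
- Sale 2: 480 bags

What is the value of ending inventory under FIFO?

Sale 1 (194) [FIFO — oldest first]: 194 @ $4 = $776
Sale 2 (480) [FIFO — oldest first]: 93 @ $4 + 330 @ $5 + 57 @ $5 = $2,307
Total COGS = $776 + $2,307 = $3,083
Ending inventory: 197 @ $5 = $985

Ending inventory = $985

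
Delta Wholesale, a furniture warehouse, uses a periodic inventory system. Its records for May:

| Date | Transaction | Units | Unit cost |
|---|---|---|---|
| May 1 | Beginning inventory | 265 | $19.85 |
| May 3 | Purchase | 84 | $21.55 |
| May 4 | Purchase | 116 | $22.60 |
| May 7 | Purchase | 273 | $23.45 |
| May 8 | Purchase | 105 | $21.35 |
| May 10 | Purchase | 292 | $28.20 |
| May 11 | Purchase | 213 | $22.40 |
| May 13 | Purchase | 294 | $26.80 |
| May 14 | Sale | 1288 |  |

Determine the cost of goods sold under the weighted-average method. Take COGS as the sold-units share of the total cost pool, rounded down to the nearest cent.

May 14, sell 1288: 1288/1642 × $39,220.45 → $30,764.88
Ending inventory (cost pool remaining) = $8,455.57
Check: goods available $39,220.45 = COGS $30,764.88 + ending $8,455.57

COGS = $30,764.88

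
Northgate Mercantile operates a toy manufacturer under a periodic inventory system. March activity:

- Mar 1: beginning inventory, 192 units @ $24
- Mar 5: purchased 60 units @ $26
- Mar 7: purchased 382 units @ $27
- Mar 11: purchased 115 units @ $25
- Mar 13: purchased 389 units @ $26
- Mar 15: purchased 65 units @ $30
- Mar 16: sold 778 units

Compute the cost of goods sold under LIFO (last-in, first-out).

Mar 16, 778 sold [LIFO — newest first]: 65 @ $30 + 389 @ $26 + 115 @ $25 + 209 @ $27 = $20,582
Ending inventory: 192 @ $24 + 60 @ $26 + 173 @ $27 = $10,839
Check: goods available $31,421 = COGS $20,582 + ending $10,839

COGS = $20,582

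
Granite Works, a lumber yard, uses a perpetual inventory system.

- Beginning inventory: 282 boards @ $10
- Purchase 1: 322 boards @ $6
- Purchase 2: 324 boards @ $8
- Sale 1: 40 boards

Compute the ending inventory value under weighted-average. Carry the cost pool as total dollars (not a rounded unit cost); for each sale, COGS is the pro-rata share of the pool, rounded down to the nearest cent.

After Beginning: 282 on hand, pool $2,820.00 (≈ $10.0000 each)
After Purchase 1: 604 on hand, pool $4,752.00 (≈ $7.8675 each)
After Purchase 2: 928 on hand, pool $7,344.00 (≈ $7.9138 each)
Sale 1, sell 40: 40/928 × $7,344.00 → $316.55
Ending inventory (cost pool remaining) = $7,027.45

Ending inventory = $7,027.45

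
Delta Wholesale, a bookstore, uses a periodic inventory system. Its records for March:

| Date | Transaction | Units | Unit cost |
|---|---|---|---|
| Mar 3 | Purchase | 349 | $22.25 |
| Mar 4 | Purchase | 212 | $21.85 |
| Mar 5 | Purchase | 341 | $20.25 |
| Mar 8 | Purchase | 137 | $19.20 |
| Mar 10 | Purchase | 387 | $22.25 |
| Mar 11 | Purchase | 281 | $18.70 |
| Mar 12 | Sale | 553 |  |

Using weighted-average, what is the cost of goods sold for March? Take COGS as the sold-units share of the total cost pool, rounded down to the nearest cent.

COGS = $11,597.30

Mar 12, sell 553: 553/1707 × $35,798.55 → $11,597.30
Ending inventory (cost pool remaining) = $24,201.25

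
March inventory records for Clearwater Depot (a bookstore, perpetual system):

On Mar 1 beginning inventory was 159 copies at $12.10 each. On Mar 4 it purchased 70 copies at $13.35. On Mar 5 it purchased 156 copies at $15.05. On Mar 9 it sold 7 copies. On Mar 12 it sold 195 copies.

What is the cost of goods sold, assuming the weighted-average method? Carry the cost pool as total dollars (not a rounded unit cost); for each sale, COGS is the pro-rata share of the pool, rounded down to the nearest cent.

COGS = $2,731.56

After Mar 1: 159 on hand, pool $1,923.90 (≈ $12.1000 each)
After Mar 4: 229 on hand, pool $2,858.40 (≈ $12.4821 each)
After Mar 5: 385 on hand, pool $5,206.20 (≈ $13.5226 each)
Mar 9, sell 7: 7/385 × $5,206.20 → $94.65
Mar 12, sell 195: 195/378 × $5,111.55 → $2,636.91
Total COGS = $94.65 + $2,636.91 = $2,731.56
Ending inventory (cost pool remaining) = $2,474.64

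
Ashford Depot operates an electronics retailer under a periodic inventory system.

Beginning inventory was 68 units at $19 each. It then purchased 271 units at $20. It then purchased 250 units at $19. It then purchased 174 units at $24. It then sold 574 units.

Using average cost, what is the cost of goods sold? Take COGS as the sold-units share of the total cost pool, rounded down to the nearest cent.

COGS = $11,764.36

Sale 1, sell 574: 574/763 × $15,638.00 → $11,764.36
Ending inventory (cost pool remaining) = $3,873.64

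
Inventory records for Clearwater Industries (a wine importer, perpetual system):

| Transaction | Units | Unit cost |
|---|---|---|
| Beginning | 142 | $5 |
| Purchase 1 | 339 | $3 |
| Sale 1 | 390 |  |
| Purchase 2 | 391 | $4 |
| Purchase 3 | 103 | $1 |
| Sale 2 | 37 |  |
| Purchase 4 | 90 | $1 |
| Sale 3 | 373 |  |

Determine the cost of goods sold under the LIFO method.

Sale 1 (390) [LIFO — newest first]: 339 @ $3 + 51 @ $5 = $1,272
Sale 2 (37) [LIFO — newest first]: 37 @ $1 = $37
Sale 3 (373) [LIFO — newest first]: 90 @ $1 + 66 @ $1 + 217 @ $4 = $1,024
Total COGS = $1,272 + $37 + $1,024 = $2,333
Ending inventory: 91 @ $5 + 174 @ $4 = $1,151

COGS = $2,333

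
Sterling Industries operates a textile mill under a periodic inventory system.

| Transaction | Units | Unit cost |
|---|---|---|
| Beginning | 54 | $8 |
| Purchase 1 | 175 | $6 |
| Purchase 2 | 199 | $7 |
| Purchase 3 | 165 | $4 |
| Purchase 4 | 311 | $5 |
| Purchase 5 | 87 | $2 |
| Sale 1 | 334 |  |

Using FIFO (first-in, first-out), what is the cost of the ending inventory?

Sale 1 (334) [FIFO — oldest first]: 54 @ $8 + 175 @ $6 + 105 @ $7 = $2,217
Ending inventory: 94 @ $7 + 165 @ $4 + 311 @ $5 + 87 @ $2 = $3,047

Ending inventory = $3,047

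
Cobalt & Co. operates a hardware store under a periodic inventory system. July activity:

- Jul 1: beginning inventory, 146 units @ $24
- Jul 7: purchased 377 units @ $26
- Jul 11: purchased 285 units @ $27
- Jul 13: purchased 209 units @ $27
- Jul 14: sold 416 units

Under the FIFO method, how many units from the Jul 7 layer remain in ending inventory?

Jul 14, 416 sold [FIFO — oldest first]: 146 @ $24 + 270 @ $26 = $10,524
Ending inventory: 107 @ $26 + 285 @ $27 + 209 @ $27 = $16,120

107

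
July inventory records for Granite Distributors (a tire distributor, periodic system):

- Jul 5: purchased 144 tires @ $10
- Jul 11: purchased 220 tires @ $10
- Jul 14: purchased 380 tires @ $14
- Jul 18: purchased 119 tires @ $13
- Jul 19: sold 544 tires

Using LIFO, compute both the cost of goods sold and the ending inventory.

COGS = $7,317; ending inventory = $3,190

Jul 19, 544 sold [LIFO — newest first]: 119 @ $13 + 380 @ $14 + 45 @ $10 = $7,317
Ending inventory: 144 @ $10 + 175 @ $10 = $3,190
Check: goods available $10,507 = COGS $7,317 + ending $3,190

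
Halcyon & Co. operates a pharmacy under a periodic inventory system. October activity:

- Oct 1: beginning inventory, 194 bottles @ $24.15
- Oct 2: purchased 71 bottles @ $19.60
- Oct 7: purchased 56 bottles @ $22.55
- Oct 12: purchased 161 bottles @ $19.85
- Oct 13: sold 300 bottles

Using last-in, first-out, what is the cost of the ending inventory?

Oct 13, 300 sold [LIFO — newest first]: 161 @ $19.85 + 56 @ $22.55 + 71 @ $19.60 + 12 @ $24.15 = $6,140.05
Ending inventory: 182 @ $24.15 = $4,395.30

Ending inventory = $4,395.30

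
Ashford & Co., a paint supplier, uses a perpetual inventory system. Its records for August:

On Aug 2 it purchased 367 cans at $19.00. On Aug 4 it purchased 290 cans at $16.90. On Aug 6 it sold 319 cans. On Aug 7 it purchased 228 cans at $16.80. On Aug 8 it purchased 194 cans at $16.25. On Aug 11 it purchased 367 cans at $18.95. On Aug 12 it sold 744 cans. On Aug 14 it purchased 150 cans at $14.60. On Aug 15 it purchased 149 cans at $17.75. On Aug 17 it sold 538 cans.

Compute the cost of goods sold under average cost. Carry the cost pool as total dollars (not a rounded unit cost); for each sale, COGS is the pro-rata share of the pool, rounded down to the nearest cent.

COGS = $28,187.05

After Aug 2: 367 on hand, pool $6,973.00 (≈ $19.0000 each)
After Aug 4: 657 on hand, pool $11,874.00 (≈ $18.0731 each)
Aug 6, sell 319: 319/657 × $11,874.00 → $5,765.30
After Aug 7: 566 on hand, pool $9,939.10 (≈ $17.5602 each)
After Aug 8: 760 on hand, pool $13,091.60 (≈ $17.2258 each)
After Aug 11: 1127 on hand, pool $20,046.25 (≈ $17.7873 each)
Aug 12, sell 744: 744/1127 × $20,046.25 → $13,233.72
After Aug 14: 533 on hand, pool $9,002.53 (≈ $16.8903 each)
After Aug 15: 682 on hand, pool $11,647.28 (≈ $17.0781 each)
Aug 17, sell 538: 538/682 × $11,647.28 → $9,188.03
Total COGS = $5,765.30 + $13,233.72 + $9,188.03 = $28,187.05
Ending inventory (cost pool remaining) = $2,459.25
Check: goods available $30,646.30 = COGS $28,187.05 + ending $2,459.25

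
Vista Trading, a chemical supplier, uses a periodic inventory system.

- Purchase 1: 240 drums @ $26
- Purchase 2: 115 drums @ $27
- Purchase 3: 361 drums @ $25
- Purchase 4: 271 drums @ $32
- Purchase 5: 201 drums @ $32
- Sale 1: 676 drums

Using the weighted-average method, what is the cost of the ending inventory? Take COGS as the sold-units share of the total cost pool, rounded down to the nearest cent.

Sale 1, sell 676: 676/1188 × $33,474.00 → $19,047.49
Ending inventory (cost pool remaining) = $14,426.51
Check: goods available $33,474.00 = COGS $19,047.49 + ending $14,426.51

Ending inventory = $14,426.51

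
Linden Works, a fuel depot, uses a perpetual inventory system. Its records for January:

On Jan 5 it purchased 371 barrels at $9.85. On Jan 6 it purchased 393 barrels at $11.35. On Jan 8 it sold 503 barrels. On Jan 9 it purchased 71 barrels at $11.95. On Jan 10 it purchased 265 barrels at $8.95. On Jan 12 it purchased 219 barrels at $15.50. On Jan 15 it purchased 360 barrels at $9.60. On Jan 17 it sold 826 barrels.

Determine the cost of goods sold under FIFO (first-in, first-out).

COGS = $14,825.60

Jan 8, 503 sold [FIFO — oldest first]: 371 @ $9.85 + 132 @ $11.35 = $5,152.55
Jan 17, 826 sold [FIFO — oldest first]: 261 @ $11.35 + 71 @ $11.95 + 265 @ $8.95 + 219 @ $15.50 + 10 @ $9.60 = $9,673.05
Total COGS = $5,152.55 + $9,673.05 = $14,825.60
Ending inventory: 350 @ $9.60 = $3,360.00
Check: goods available $18,185.60 = COGS $14,825.60 + ending $3,360.00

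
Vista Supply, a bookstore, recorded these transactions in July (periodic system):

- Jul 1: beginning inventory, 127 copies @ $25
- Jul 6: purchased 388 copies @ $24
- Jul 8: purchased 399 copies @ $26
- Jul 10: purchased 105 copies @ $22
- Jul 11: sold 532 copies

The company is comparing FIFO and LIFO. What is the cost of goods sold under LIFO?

COGS = $13,356

FIFO COGS: 127 @ $25 + 388 @ $24 + 17 @ $26 = $12,929
LIFO COGS: 105 @ $22 + 399 @ $26 + 28 @ $24 = $13,356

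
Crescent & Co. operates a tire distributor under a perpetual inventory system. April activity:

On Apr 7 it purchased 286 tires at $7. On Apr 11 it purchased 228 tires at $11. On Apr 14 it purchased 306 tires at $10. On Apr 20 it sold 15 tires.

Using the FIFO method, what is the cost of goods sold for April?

Apr 20, 15 sold [FIFO — oldest first]: 15 @ $7 = $105
Ending inventory: 271 @ $7 + 228 @ $11 + 306 @ $10 = $7,465

COGS = $105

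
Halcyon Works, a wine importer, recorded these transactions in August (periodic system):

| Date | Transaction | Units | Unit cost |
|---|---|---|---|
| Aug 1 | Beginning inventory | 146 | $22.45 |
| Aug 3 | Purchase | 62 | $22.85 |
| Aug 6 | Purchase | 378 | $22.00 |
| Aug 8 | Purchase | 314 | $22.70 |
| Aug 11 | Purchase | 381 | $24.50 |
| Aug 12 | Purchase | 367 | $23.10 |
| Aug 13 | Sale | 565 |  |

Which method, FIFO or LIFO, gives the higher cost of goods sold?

FIFO COGS: 146 @ $22.45 + 62 @ $22.85 + 357 @ $22.00 = $12,548.40
LIFO COGS: 367 @ $23.10 + 198 @ $24.50 = $13,328.70

LIFO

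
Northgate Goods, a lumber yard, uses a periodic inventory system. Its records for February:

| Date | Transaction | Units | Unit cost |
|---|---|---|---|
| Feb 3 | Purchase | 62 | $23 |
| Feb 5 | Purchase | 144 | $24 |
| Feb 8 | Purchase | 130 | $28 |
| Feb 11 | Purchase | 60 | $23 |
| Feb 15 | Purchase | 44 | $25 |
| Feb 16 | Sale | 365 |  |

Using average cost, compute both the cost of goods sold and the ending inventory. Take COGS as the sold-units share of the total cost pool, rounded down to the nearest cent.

COGS = $9,126.65; ending inventory = $1,875.35

Feb 16, sell 365: 365/440 × $11,002.00 → $9,126.65
Ending inventory (cost pool remaining) = $1,875.35
Check: goods available $11,002.00 = COGS $9,126.65 + ending $1,875.35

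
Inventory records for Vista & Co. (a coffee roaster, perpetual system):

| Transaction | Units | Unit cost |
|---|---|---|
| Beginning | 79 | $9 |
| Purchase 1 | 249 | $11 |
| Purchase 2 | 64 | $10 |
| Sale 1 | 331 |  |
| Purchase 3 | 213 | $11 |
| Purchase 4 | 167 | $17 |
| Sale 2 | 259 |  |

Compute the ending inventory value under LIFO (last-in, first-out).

Sale 1 (331) [LIFO — newest first]: 64 @ $10 + 249 @ $11 + 18 @ $9 = $3,541
Sale 2 (259) [LIFO — newest first]: 167 @ $17 + 92 @ $11 = $3,851
Total COGS = $3,541 + $3,851 = $7,392
Ending inventory: 61 @ $9 + 121 @ $11 = $1,880

Ending inventory = $1,880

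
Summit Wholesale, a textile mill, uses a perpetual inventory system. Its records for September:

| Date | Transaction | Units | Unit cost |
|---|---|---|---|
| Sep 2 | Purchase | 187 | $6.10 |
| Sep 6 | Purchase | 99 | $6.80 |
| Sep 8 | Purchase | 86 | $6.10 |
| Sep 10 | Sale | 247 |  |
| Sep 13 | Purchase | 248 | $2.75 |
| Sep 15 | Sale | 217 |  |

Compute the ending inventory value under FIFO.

Ending inventory = $429.00

Sep 10, 247 sold [FIFO — oldest first]: 187 @ $6.10 + 60 @ $6.80 = $1,548.70
Sep 15, 217 sold [FIFO — oldest first]: 39 @ $6.80 + 86 @ $6.10 + 92 @ $2.75 = $1,042.80
Total COGS = $1,548.70 + $1,042.80 = $2,591.50
Ending inventory: 156 @ $2.75 = $429.00
Check: goods available $3,020.50 = COGS $2,591.50 + ending $429.00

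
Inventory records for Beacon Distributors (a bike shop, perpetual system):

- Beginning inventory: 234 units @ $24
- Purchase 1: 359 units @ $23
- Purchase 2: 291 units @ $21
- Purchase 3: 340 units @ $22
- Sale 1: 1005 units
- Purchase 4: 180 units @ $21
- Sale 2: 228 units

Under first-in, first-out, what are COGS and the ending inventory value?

Sale 1 (1005) [FIFO — oldest first]: 234 @ $24 + 359 @ $23 + 291 @ $21 + 121 @ $22 = $22,646
Sale 2 (228) [FIFO — oldest first]: 219 @ $22 + 9 @ $21 = $5,007
Total COGS = $22,646 + $5,007 = $27,653
Ending inventory: 171 @ $21 = $3,591
Check: goods available $31,244 = COGS $27,653 + ending $3,591

COGS = $27,653; ending inventory = $3,591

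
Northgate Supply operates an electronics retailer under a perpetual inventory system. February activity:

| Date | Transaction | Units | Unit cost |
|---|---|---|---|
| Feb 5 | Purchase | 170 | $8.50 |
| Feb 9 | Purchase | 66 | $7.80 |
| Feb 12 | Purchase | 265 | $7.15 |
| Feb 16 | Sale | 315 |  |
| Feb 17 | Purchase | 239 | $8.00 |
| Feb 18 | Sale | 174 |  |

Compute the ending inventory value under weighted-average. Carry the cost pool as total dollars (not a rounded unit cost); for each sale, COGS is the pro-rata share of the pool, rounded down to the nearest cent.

Ending inventory = $1,974.37

After Feb 5: 170 on hand, pool $1,445.00 (≈ $8.5000 each)
After Feb 9: 236 on hand, pool $1,959.80 (≈ $8.3042 each)
After Feb 12: 501 on hand, pool $3,854.55 (≈ $7.6937 each)
Feb 16, sell 315: 315/501 × $3,854.55 → $2,423.51
After Feb 17: 425 on hand, pool $3,343.04 (≈ $7.8660 each)
Feb 18, sell 174: 174/425 × $3,343.04 → $1,368.67
Total COGS = $2,423.51 + $1,368.67 = $3,792.18
Ending inventory (cost pool remaining) = $1,974.37
Check: goods available $5,766.55 = COGS $3,792.18 + ending $1,974.37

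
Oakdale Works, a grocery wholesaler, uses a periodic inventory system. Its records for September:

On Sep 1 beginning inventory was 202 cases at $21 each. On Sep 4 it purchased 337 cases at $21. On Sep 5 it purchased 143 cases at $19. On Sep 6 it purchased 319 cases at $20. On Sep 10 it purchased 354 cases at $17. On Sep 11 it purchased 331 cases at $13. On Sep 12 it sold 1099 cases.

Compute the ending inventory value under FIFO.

Ending inventory = $8,655

Sep 12, 1099 sold [FIFO — oldest first]: 202 @ $21 + 337 @ $21 + 143 @ $19 + 319 @ $20 + 98 @ $17 = $22,082
Ending inventory: 256 @ $17 + 331 @ $13 = $8,655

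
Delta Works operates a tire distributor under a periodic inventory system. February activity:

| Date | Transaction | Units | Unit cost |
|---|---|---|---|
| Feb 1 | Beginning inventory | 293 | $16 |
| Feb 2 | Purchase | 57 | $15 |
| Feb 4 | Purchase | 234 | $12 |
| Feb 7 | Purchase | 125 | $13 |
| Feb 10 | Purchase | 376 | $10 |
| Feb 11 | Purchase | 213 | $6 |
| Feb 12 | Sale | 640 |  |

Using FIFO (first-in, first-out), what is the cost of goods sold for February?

COGS = $9,079

Feb 12, 640 sold [FIFO — oldest first]: 293 @ $16 + 57 @ $15 + 234 @ $12 + 56 @ $13 = $9,079
Ending inventory: 69 @ $13 + 376 @ $10 + 213 @ $6 = $5,935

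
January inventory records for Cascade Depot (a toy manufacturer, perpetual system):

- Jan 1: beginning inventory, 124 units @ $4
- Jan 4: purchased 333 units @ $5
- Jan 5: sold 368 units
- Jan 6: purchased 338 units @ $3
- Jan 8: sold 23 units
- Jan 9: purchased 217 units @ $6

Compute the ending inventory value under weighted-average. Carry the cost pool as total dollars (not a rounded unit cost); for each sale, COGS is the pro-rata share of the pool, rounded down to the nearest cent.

Ending inventory = $2,659.58

After Jan 1: 124 on hand, pool $496.00 (≈ $4.0000 each)
After Jan 4: 457 on hand, pool $2,161.00 (≈ $4.7287 each)
Jan 5, sell 368: 368/457 × $2,161.00 → $1,740.14
After Jan 6: 427 on hand, pool $1,434.86 (≈ $3.3603 each)
Jan 8, sell 23: 23/427 × $1,434.86 → $77.28
After Jan 9: 621 on hand, pool $2,659.58 (≈ $4.2827 each)
Total COGS = $1,740.14 + $77.28 = $1,817.42
Ending inventory (cost pool remaining) = $2,659.58
Check: goods available $4,477.00 = COGS $1,817.42 + ending $2,659.58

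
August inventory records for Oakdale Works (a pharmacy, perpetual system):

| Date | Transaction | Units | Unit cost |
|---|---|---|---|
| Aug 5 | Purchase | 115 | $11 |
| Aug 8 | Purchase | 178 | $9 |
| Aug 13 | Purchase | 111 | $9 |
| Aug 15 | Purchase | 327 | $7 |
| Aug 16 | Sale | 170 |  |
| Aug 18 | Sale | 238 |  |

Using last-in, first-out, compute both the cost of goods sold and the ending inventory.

COGS = $3,018; ending inventory = $3,137

Aug 16, 170 sold [LIFO — newest first]: 170 @ $7 = $1,190
Aug 18, 238 sold [LIFO — newest first]: 157 @ $7 + 81 @ $9 = $1,828
Total COGS = $1,190 + $1,828 = $3,018
Ending inventory: 115 @ $11 + 178 @ $9 + 30 @ $9 = $3,137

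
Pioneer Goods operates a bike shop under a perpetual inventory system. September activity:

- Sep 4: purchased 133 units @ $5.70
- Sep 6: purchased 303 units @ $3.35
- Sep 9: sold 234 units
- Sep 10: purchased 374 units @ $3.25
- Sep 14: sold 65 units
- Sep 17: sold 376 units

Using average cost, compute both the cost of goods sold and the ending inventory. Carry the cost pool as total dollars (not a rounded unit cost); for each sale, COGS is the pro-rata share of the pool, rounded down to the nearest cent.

After Sep 4: 133 on hand, pool $758.10 (≈ $5.7000 each)
After Sep 6: 436 on hand, pool $1,773.15 (≈ $4.0669 each)
Sep 9, sell 234: 234/436 × $1,773.15 → $951.64
After Sep 10: 576 on hand, pool $2,037.01 (≈ $3.5365 each)
Sep 14, sell 65: 65/576 × $2,037.01 → $229.87
Sep 17, sell 376: 376/511 × $1,807.14 → $1,329.71
Total COGS = $951.64 + $229.87 + $1,329.71 = $2,511.22
Ending inventory (cost pool remaining) = $477.43
Check: goods available $2,988.65 = COGS $2,511.22 + ending $477.43

COGS = $2,511.22; ending inventory = $477.43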